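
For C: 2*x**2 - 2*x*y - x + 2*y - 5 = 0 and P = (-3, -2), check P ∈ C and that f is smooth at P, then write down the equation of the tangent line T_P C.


Tangent line at P: -9*x + 8*y - 11 = 0.

Step 1: f(-3, -2) = 0, so P lies on C.
Step 2: partial derivatives
  f_x(x, y) = 4*x - 2*y - 1, f_y(x, y) = 2 - 2*x.
  f_x(P) = -9, f_y(P) = 8 (gradient nonzero, so P is smooth).
Step 3: tangent line at P: -9·(x − -3) + 8·(y − -2) = 0.
Expanding: -9*x + 8*y - 11 = 0.


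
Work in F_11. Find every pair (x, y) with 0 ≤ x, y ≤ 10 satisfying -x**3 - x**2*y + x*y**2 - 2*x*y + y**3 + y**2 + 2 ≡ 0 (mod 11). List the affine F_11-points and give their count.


Affine F_11-points: {(1, 2), (2, 5), (5, 6), (6, 5), (7, 0), (8, 7), (9, 5), (10, 3)}; count = 8.

For each of the 121 pairs (x, y) ∈ F_11², evaluate f(x, y) mod 11. Record the zeros.
  x = 0: [0↦2, 1↦4, 2↦3, 3↦5, 4↦5, 5↦9, 6↦1, 7↦9, 8↦6, 9↦9, 10↦2]  zeros at y ∈ ∅
  x = 1: [0↦1, 1↦1, 2↦0, 3↦4, 4↦8, 5↦7, 6↦7, 7↦3, 8↦1, 9↦7, 10↦5]  zeros at y ∈ {2}
  x = 2: [0↦5, 1↦1, 2↦9, 3↦2, 4↦8, 5↦0, 6↦6, 7↦10, 8↦7, 9↦3, 10↦4]  zeros at y ∈ {5}
  x = 3: [0↦8, 1↦9, 2↦2, 3↦4, 4↦10, 5↦4, 6↦3, 7↦2, 8↦7, 9↦2, 10↦4]  zeros at y ∈ ∅
  x = 4: [0↦4, 1↦8, 2↦6, 3↦4, 4↦8, 5↦2, 6↦3, 7↦6, 8↦6, 9↦9, 10↦10]  zeros at y ∈ ∅
  x = 5: [0↦9, 1↦3, 2↦4, 3↦7, 4↦7, 5↦10, 6↦0, 7↦5, 8↦9, 9↦7, 10↦5]  zeros at y ∈ {6}
  x = 6: [0↦6, 1↦10, 2↦1, 3↦7, 4↦1, 5↦0, 6↦10, 7↦4, 8↦10, 9↦1, 10↦5]  zeros at y ∈ {5}
  x = 7: [0↦0, 1↦1, 2↦2, 3↦9, 4↦6, 5↦10, 6↦5, 7↦8, 8↦3, 9↦7, 10↦4]  zeros at y ∈ {0}
  x = 8: [0↦7, 1↦3, 2↦1, 3↦7, 4↦5, 5↦1, 6↦1, 7↦0, 8↦4, 9↦8, 10↦7]  zeros at y ∈ {7}
  x = 9: [0↦10, 1↦10, 2↦3, 3↦6, 4↦3, 5↦0, 6↦3, 7↦7, 8↦7, 9↦9, 10↦8]  zeros at y ∈ {5}
  x = 10: [0↦3, 1↦5, 2↦2, 3↦0, 4↦5, 5↦1, 6↦5, 7↦1, 8↦6, 9↦4, 10↦1]  zeros at y ∈ {3}
Collecting zeros: affine points = {(1, 2), (2, 5), (5, 6), (6, 5), (7, 0), (8, 7), (9, 5), (10, 3)}.
Total count |C(F_11)_aff| = 8.


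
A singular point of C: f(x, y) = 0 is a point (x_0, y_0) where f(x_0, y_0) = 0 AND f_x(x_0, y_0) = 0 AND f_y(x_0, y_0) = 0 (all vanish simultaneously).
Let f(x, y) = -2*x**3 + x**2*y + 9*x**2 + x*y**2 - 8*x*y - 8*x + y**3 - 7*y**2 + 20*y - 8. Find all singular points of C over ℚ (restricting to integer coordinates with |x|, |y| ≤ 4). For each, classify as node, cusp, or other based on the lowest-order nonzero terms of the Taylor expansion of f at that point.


Singular points: {(2, 2)}; classification: node.

Compute partial derivatives:
  f_x = -6*x**2 + 2*x*y + 18*x + y**2 - 8*y - 8.
  f_y = x**2 + 2*x*y - 8*x + 3*y**2 - 14*y + 20.
Scan x_0 ∈ {−4, ..., 4}. For each x_0, f_y(x_0, y) is a polynomial in y; find its integer roots y ∈ {−4, ..., 4}, then test f_x and f at those candidates.
  x = -4: f_y(-4, y) = 3*y**2 - 22*y + 68; no integer root y with |y| ≤ 4.
  x = -3: f_y(-3, y) = 3*y**2 - 20*y + 53; no integer root y with |y| ≤ 4.
  x = -2: f_y(-2, y) = 3*y**2 - 18*y + 40; no integer root y with |y| ≤ 4.
  x = -1: f_y(-1, y) = 3*y**2 - 16*y + 29; no integer root y with |y| ≤ 4.
  x = 0: f_y(0, y) = 3*y**2 - 14*y + 20; no integer root y with |y| ≤ 4.
  x = 1: f_y(1, y) = 3*y**2 - 12*y + 13; no integer root y with |y| ≤ 4.
  x = 2: f_y(2, y) = 3*y**2 - 10*y + 8; vanishes at y ∈ {2}. (2, 2): f_x = 0, f = 0 — SINGULAR.
  x = 3: f_y(3, y) = 3*y**2 - 8*y + 5; vanishes at y ∈ {1}. (3, 1): f_x = -9 ≠ 0.
  x = 4: f_y(4, y) = 3*y**2 - 6*y + 4; no integer root y with |y| ≤ 4.
Only singular point on the grid: (2, 2).
Classify: substitute x = 2 + u, y = 2 + v and expand: f = -2*u**3 + u**2*v - u**2 + u*v**2 + v**3 + v**2.
No constant or linear terms (consistent with a singular point). Quadratic part: -u**2 + v**2. Cubic part: -2*u**3 + u**2*v + u*v**2 + v**3.
The quadratic part v**2 - u**2 = (v − u)(v + u) splits into two distinct linear factors, so there are two distinct tangent lines y − 2 = ±(x − 2) — this is a node (ordinary double point).
Classification: node.


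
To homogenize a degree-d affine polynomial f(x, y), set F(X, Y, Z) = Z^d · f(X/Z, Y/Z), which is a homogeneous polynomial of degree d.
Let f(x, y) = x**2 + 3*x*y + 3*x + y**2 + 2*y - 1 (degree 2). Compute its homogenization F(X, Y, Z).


F(X, Y, Z) = X**2 + 3*X*Y + 3*X*Z + Y**2 + 2*Y*Z - Z**2

deg(f) = 2.
Substitute x = X/Z, y = Y/Z into f, then multiply by Z^2.
  monomial 1·x^2·y^0 ↦ 1·X^2·Y^0·Z^0.
  monomial 3·x^1·y^1 ↦ 3·X^1·Y^1·Z^0.
  monomial 3·x^1·y^0 ↦ 3·X^1·Y^0·Z^1.
  monomial 1·x^0·y^2 ↦ 1·X^0·Y^2·Z^0.
  monomial 2·x^0·y^1 ↦ 2·X^0·Y^1·Z^1.
  monomial -1·x^0·y^0 ↦ -1·X^0·Y^0·Z^2.
Collecting: F(X, Y, Z) = X**2 + 3*X*Y + 3*X*Z + Y**2 + 2*Y*Z - Z**2.


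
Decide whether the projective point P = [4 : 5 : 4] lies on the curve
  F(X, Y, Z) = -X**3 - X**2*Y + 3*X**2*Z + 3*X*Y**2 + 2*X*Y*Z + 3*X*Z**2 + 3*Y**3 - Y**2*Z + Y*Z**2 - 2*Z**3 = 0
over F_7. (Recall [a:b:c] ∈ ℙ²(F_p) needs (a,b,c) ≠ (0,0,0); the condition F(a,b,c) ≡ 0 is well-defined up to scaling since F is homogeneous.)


F(4,5,4) ≡ 3 (mod 7); P is NOT on the curve.

Evaluate F(4, 5, 4) term-by-term (mod 7).
  -X**3 ↦ -1·64·1·1 = -64
  -X**2*Y ↦ -1·16·5·1 = -80
  3*X**2*Z ↦ 3·16·1·4 = 192
  3*X*Y**2 ↦ 3·4·25·1 = 300
  2*X*Y*Z ↦ 2·4·5·4 = 160
  3*X*Z**2 ↦ 3·4·1·16 = 192
  3*Y**3 ↦ 3·1·125·1 = 375
  -Y**2*Z ↦ -1·1·25·4 = -100
  Y*Z**2 ↦ 1·1·5·16 = 80
  -2*Z**3 ↦ -2·1·1·64 = -128
Sum: F(4, 5, 4) = (-64) + (-80) + (192) + (300) + (160) + (192) + (375) + (-100) + (80) + (-128) = 927.
Reducing mod 7: 927 ≡ 3 (mod 7).
Since F(a, b, c) ≡ 3 ≠ 0 (mod 7), P does NOT lie on the curve.


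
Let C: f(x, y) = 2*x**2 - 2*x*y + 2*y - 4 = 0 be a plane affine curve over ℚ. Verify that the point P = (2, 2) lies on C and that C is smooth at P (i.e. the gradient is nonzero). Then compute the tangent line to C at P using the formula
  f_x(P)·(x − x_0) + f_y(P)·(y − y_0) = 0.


Tangent line at P: 4*x - 2*y - 4 = 0.

Step 1: f(2, 2) = 0, so P lies on C.
Step 2: partial derivatives
  f_x(x, y) = 4*x - 2*y, f_y(x, y) = 2 - 2*x.
  f_x(P) = 4, f_y(P) = -2 (gradient nonzero, so P is smooth).
Step 3: tangent line at P: 4·(x − 2) + -2·(y − 2) = 0.
Expanding: 4*x - 2*y - 4 = 0.


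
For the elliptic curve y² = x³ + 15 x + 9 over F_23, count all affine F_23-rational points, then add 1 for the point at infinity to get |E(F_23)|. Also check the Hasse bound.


Affine points = {(0, 3), (0, 20), (1, 5), (1, 18), (2, 1), (2, 22), (3, 9), (3, 14), (4, 8), (4, 15), (5, 5), (5, 18), (6, 4), (6, 19), (10, 3), (10, 20), (12, 10), (12, 13), (13, 3), (13, 20), (17, 5), (17, 18), (18, 4), (18, 19), (19, 0), (20, 11), (20, 12), (22, 4), (22, 19)}; affine count = 29; |E(F_23)| = 30.

Discriminant check: Δ ∝ 4a³ + 27b² = 4·15³ + 27·9² = 4·3375 + 27·81 ≡ 1 (mod 23). Nonzero ⇒ E is nonsingular.
For each x ∈ F_23, compute rhs = x³ + 15·x + 9 mod 23, then count y ∈ F_23 with y² ≡ rhs.
  x = 0: rhs = 9, matching y values: 3, 20 (2 points).
  x = 1: rhs = 2, matching y values: 5, 18 (2 points).
  x = 2: rhs = 1, matching y values: 1, 22 (2 points).
  x = 3: rhs = 12, matching y values: 9, 14 (2 points).
  x = 4: rhs = 18, matching y values: 8, 15 (2 points).
  x = 5: rhs = 2, matching y values: 5, 18 (2 points).
  x = 6: rhs = 16, matching y values: 4, 19 (2 points).
  x = 7: rhs = 20, matching y values: none (0 points).
  x = 8: rhs = 20, matching y values: none (0 points).
  x = 9: rhs = 22, matching y values: none (0 points).
  x = 10: rhs = 9, matching y values: 3, 20 (2 points).
  x = 11: rhs = 10, matching y values: none (0 points).
  x = 12: rhs = 8, matching y values: 10, 13 (2 points).
  x = 13: rhs = 9, matching y values: 3, 20 (2 points).
  x = 14: rhs = 19, matching y values: none (0 points).
  x = 15: rhs = 21, matching y values: none (0 points).
  x = 16: rhs = 21, matching y values: none (0 points).
  x = 17: rhs = 2, matching y values: 5, 18 (2 points).
  x = 18: rhs = 16, matching y values: 4, 19 (2 points).
  x = 19: rhs = 0, matching y values: 0 (1 points).
  x = 20: rhs = 6, matching y values: 11, 12 (2 points).
  x = 21: rhs = 17, matching y values: none (0 points).
  x = 22: rhs = 16, matching y values: 4, 19 (2 points).
Total affine count: 29.
Full point count |E(F_23)| = 29 + 1 = 30.
Hasse bound: |30 − (23+1)| = |6| = 6 ≤ 2√23 ≈ 9.5917 ✓.


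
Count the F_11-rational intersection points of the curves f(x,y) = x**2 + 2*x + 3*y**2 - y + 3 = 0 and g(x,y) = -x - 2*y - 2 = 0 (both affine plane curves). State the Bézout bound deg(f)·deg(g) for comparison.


Common zeros: ∅; count = 0; Bézout bound = 2.

deg(f) = 2, deg(g) = 1, so Bézout bound = 2.
Scan x ∈ F_11. For each x, list the y ∈ F_11 with f(x, y) ≡ 0 and those with g(x, y) ≡ 0 (mod 11); the common zeros in that column are the intersection.
  x = 0: f ≡ 0 at y ∈ {7, 8}; g ≡ 0 at y ∈ {10}; common: ∅.
  x = 1: f ≡ 0 at y ∈ ∅; g ≡ 0 at y ∈ {4}; common: ∅.
  x = 2: f ≡ 0 at y ∈ {0, 4}; g ≡ 0 at y ∈ {9}; common: ∅.
  x = 3: f ≡ 0 at y ∈ {5, 10}; g ≡ 0 at y ∈ {3}; common: ∅.
  x = 4: f ≡ 0 at y ∈ ∅; g ≡ 0 at y ∈ {8}; common: ∅.
  x = 5: f ≡ 0 at y ∈ ∅; g ≡ 0 at y ∈ {2}; common: ∅.
  x = 6: f ≡ 0 at y ∈ {5, 10}; g ≡ 0 at y ∈ {7}; common: ∅.
  x = 7: f ≡ 0 at y ∈ {0, 4}; g ≡ 0 at y ∈ {1}; common: ∅.
  x = 8: f ≡ 0 at y ∈ ∅; g ≡ 0 at y ∈ {6}; common: ∅.
  x = 9: f ≡ 0 at y ∈ {7, 8}; g ≡ 0 at y ∈ {0}; common: ∅.
  x = 10: f ≡ 0 at y ∈ ∅; g ≡ 0 at y ∈ {5}; common: ∅.
Collecting: common zeros = ∅, so the count is 0.
Comparison with the Bézout bound: 0 ≤ 2 = deg(f)·deg(g), as expected for curves with no common component (the affine F_11-count falls short of the bound because intersections may lie at infinity, over extension fields, or carry multiplicity).


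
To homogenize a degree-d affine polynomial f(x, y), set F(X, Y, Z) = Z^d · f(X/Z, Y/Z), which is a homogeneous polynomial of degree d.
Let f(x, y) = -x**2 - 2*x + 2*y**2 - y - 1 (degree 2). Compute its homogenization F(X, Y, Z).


F(X, Y, Z) = -X**2 - 2*X*Z + 2*Y**2 - Y*Z - Z**2

deg(f) = 2.
Substitute x = X/Z, y = Y/Z into f, then multiply by Z^2.
  monomial -1·x^2·y^0 ↦ -1·X^2·Y^0·Z^0.
  monomial -2·x^1·y^0 ↦ -2·X^1·Y^0·Z^1.
  monomial 2·x^0·y^2 ↦ 2·X^0·Y^2·Z^0.
  monomial -1·x^0·y^1 ↦ -1·X^0·Y^1·Z^1.
  monomial -1·x^0·y^0 ↦ -1·X^0·Y^0·Z^2.
Collecting: F(X, Y, Z) = -X**2 - 2*X*Z + 2*Y**2 - Y*Z - Z**2.


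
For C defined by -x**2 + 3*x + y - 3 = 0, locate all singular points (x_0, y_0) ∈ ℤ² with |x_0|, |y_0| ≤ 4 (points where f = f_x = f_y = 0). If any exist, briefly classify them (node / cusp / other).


No singular points in the scanned grid; C is smooth there.

Compute partial derivatives:
  f_x = 3 - 2*x.
  f_y = 1.
f_y = 1 is a nonzero constant, so f_y never vanishes: no point (x, y) can satisfy f = f_x = f_y = 0. In particular no (x, y) ∈ {−4, ..., 4}² is singular; the curve is smooth.


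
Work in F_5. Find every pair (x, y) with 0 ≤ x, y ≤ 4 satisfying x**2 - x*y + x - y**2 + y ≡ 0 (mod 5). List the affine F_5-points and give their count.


Affine F_5-points: {(0, 0), (0, 1), (2, 2), (4, 0), (4, 2)}; count = 5.

For each of the 25 pairs (x, y) ∈ F_5², evaluate f(x, y) mod 5. Record the zeros.
  x = 0: [0↦0, 1↦0, 2↦3, 3↦4, 4↦3]  zeros at y ∈ {0, 1}
  x = 1: [0↦2, 1↦1, 2↦3, 3↦3, 4↦1]  zeros at y ∈ ∅
  x = 2: [0↦1, 1↦4, 2↦0, 3↦4, 4↦1]  zeros at y ∈ {2}
  x = 3: [0↦2, 1↦4, 2↦4, 3↦2, 4↦3]  zeros at y ∈ ∅
  x = 4: [0↦0, 1↦1, 2↦0, 3↦2, 4↦2]  zeros at y ∈ {0, 2}
Collecting zeros: affine points = {(0, 0), (0, 1), (2, 2), (4, 0), (4, 2)}.
Total count |C(F_5)_aff| = 5.


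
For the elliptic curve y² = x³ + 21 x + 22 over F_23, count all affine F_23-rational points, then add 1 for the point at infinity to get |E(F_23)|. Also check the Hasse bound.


Affine points = {(2, 7), (2, 16), (4, 3), (4, 20), (7, 11), (7, 12), (8, 9), (8, 14), (10, 6), (10, 17), (12, 1), (12, 22), (13, 10), (13, 13), (14, 1), (14, 22), (15, 3), (15, 20), (17, 5), (17, 18), (19, 9), (19, 14), (20, 1), (20, 22), (21, 8), (21, 15), (22, 0)}; affine count = 27; |E(F_23)| = 28.

Discriminant check: Δ ∝ 4a³ + 27b² = 4·21³ + 27·22² = 4·9261 + 27·484 ≡ 18 (mod 23). Nonzero ⇒ E is nonsingular.
For each x ∈ F_23, compute rhs = x³ + 21·x + 22 mod 23, then count y ∈ F_23 with y² ≡ rhs.
  x = 0: rhs = 22, matching y values: none (0 points).
  x = 1: rhs = 21, matching y values: none (0 points).
  x = 2: rhs = 3, matching y values: 7, 16 (2 points).
  x = 3: rhs = 20, matching y values: none (0 points).
  x = 4: rhs = 9, matching y values: 3, 20 (2 points).
  x = 5: rhs = 22, matching y values: none (0 points).
  x = 6: rhs = 19, matching y values: none (0 points).
  x = 7: rhs = 6, matching y values: 11, 12 (2 points).
  x = 8: rhs = 12, matching y values: 9, 14 (2 points).
  x = 9: rhs = 20, matching y values: none (0 points).
  x = 10: rhs = 13, matching y values: 6, 17 (2 points).
  x = 11: rhs = 20, matching y values: none (0 points).
  x = 12: rhs = 1, matching y values: 1, 22 (2 points).
  x = 13: rhs = 8, matching y values: 10, 13 (2 points).
  x = 14: rhs = 1, matching y values: 1, 22 (2 points).
  x = 15: rhs = 9, matching y values: 3, 20 (2 points).
  x = 16: rhs = 15, matching y values: none (0 points).
  x = 17: rhs = 2, matching y values: 5, 18 (2 points).
  x = 18: rhs = 22, matching y values: none (0 points).
  x = 19: rhs = 12, matching y values: 9, 14 (2 points).
  x = 20: rhs = 1, matching y values: 1, 22 (2 points).
  x = 21: rhs = 18, matching y values: 8, 15 (2 points).
  x = 22: rhs = 0, matching y values: 0 (1 points).
Total affine count: 27.
Full point count |E(F_23)| = 27 + 1 = 28.
Hasse bound: |28 − (23+1)| = |4| = 4 ≤ 2√23 ≈ 9.5917 ✓.


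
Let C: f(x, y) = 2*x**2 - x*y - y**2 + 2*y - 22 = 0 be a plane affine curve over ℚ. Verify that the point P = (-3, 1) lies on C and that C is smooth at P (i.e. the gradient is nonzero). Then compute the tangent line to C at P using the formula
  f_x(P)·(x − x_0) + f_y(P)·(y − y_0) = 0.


Tangent line at P: -13*x + 3*y - 42 = 0.

Step 1: f(-3, 1) = 0, so P lies on C.
Step 2: partial derivatives
  f_x(x, y) = 4*x - y, f_y(x, y) = -x - 2*y + 2.
  f_x(P) = -13, f_y(P) = 3 (gradient nonzero, so P is smooth).
Step 3: tangent line at P: -13·(x − -3) + 3·(y − 1) = 0.
Expanding: -13*x + 3*y - 42 = 0.


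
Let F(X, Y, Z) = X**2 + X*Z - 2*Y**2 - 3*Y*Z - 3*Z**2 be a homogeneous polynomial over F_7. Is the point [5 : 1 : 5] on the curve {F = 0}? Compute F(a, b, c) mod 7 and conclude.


F(5,1,5) ≡ 0 (mod 7); P is on the curve.

Evaluate F(5, 1, 5) term-by-term (mod 7).
  X**2 ↦ 1·25·1·1 = 25
  X*Z ↦ 1·5·1·5 = 25
  -2*Y**2 ↦ -2·1·1·1 = -2
  -3*Y*Z ↦ -3·1·1·5 = -15
  -3*Z**2 ↦ -3·1·1·25 = -75
Sum: F(5, 1, 5) = (25) + (25) + (-2) + (-15) + (-75) = -42.
Reducing mod 7: -42 ≡ 0 (mod 7).
Since F(a, b, c) ≡ 0 (mod 7), P lies on the curve.


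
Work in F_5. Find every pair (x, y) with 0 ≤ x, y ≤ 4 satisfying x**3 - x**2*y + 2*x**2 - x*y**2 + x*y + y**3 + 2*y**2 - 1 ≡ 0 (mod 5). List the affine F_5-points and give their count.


Affine F_5-points: {(0, 2), (0, 4), (2, 0), (4, 0)}; count = 4.

For each of the 25 pairs (x, y) ∈ F_5², evaluate f(x, y) mod 5. Record the zeros.
  x = 0: [0↦4, 1↦2, 2↦0, 3↦4, 4↦0]  zeros at y ∈ {2, 4}
  x = 1: [0↦2, 1↦4, 2↦4, 3↦3, 4↦2]  zeros at y ∈ ∅
  x = 2: [0↦0, 1↦4, 2↦4, 3↦1, 4↦1]  zeros at y ∈ {0}
  x = 3: [0↦4, 1↦3, 2↦1, 3↦4, 4↦3]  zeros at y ∈ ∅
  x = 4: [0↦0, 1↦2, 2↦1, 3↦3, 4↦4]  zeros at y ∈ {0}
Collecting zeros: affine points = {(0, 2), (0, 4), (2, 0), (4, 0)}.
Total count |C(F_5)_aff| = 4.


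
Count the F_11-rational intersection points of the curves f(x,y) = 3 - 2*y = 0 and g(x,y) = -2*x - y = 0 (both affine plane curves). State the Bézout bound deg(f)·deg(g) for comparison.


Common zeros: {(2, 7)}; count = 1; Bézout bound = 1.

deg(f) = 1, deg(g) = 1, so Bézout bound = 1.
Scan x ∈ F_11. For each x, list the y ∈ F_11 with f(x, y) ≡ 0 and those with g(x, y) ≡ 0 (mod 11); the common zeros in that column are the intersection.
  x = 0: f ≡ 0 at y ∈ {7}; g ≡ 0 at y ∈ {0}; common: ∅.
  x = 1: f ≡ 0 at y ∈ {7}; g ≡ 0 at y ∈ {9}; common: ∅.
  x = 2: f ≡ 0 at y ∈ {7}; g ≡ 0 at y ∈ {7}; common: {7}.
  x = 3: f ≡ 0 at y ∈ {7}; g ≡ 0 at y ∈ {5}; common: ∅.
  x = 4: f ≡ 0 at y ∈ {7}; g ≡ 0 at y ∈ {3}; common: ∅.
  x = 5: f ≡ 0 at y ∈ {7}; g ≡ 0 at y ∈ {1}; common: ∅.
  x = 6: f ≡ 0 at y ∈ {7}; g ≡ 0 at y ∈ {10}; common: ∅.
  x = 7: f ≡ 0 at y ∈ {7}; g ≡ 0 at y ∈ {8}; common: ∅.
  x = 8: f ≡ 0 at y ∈ {7}; g ≡ 0 at y ∈ {6}; common: ∅.
  x = 9: f ≡ 0 at y ∈ {7}; g ≡ 0 at y ∈ {4}; common: ∅.
  x = 10: f ≡ 0 at y ∈ {7}; g ≡ 0 at y ∈ {2}; common: ∅.
Collecting: common zeros = {(2, 7)}, so the count is 1.
Comparison with the Bézout bound: 1 ≤ 1 = deg(f)·deg(g), as expected for curves with no common component (the bound is attained).


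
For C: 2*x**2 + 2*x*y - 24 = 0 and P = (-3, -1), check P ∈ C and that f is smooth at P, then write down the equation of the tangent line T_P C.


Tangent line at P: -14*x - 6*y - 48 = 0.

Step 1: f(-3, -1) = 0, so P lies on C.
Step 2: partial derivatives
  f_x(x, y) = 4*x + 2*y, f_y(x, y) = 2*x.
  f_x(P) = -14, f_y(P) = -6 (gradient nonzero, so P is smooth).
Step 3: tangent line at P: -14·(x − -3) + -6·(y − -1) = 0.
Expanding: -14*x - 6*y - 48 = 0.


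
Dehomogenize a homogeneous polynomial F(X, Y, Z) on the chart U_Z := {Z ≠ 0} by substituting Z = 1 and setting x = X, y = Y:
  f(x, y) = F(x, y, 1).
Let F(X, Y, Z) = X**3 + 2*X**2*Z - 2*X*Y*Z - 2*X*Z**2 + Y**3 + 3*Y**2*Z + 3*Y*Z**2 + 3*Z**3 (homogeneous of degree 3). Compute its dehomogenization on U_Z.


f(x, y) = x**3 + 2*x**2 - 2*x*y - 2*x + y**3 + 3*y**2 + 3*y + 3

On U_Z we set Z = 1. Each monomial c·X^i·Y^j·Z^k in F becomes c·x^i·y^j·1^k = c·x^i·y^j.
Substituting Z = 1: F(X, Y, 1) = x**3 + 2*x**2 - 2*x*y - 2*x + y**3 + 3*y**2 + 3*y + 3.
Note: deg(f) ≤ deg(F) = 3; strict inequality happens when F is divisible by Z (lost terms).


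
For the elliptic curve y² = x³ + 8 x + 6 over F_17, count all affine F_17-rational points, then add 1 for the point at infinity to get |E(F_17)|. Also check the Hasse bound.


Affine points = {(1, 7), (1, 10), (2, 8), (2, 9), (4, 0), (5, 1), (5, 16), (6, 7), (6, 10), (8, 2), (8, 15), (9, 5), (9, 12), (10, 7), (10, 10), (15, 4), (15, 13)}; affine count = 17; |E(F_17)| = 18.

Discriminant check: Δ ∝ 4a³ + 27b² = 4·8³ + 27·6² = 4·512 + 27·36 ≡ 11 (mod 17). Nonzero ⇒ E is nonsingular.
For each x ∈ F_17, compute rhs = x³ + 8·x + 6 mod 17, then count y ∈ F_17 with y² ≡ rhs.
  x = 0: rhs = 6, matching y values: none (0 points).
  x = 1: rhs = 15, matching y values: 7, 10 (2 points).
  x = 2: rhs = 13, matching y values: 8, 9 (2 points).
  x = 3: rhs = 6, matching y values: none (0 points).
  x = 4: rhs = 0, matching y values: 0 (1 points).
  x = 5: rhs = 1, matching y values: 1, 16 (2 points).
  x = 6: rhs = 15, matching y values: 7, 10 (2 points).
  x = 7: rhs = 14, matching y values: none (0 points).
  x = 8: rhs = 4, matching y values: 2, 15 (2 points).
  x = 9: rhs = 8, matching y values: 5, 12 (2 points).
  x = 10: rhs = 15, matching y values: 7, 10 (2 points).
  x = 11: rhs = 14, matching y values: none (0 points).
  x = 12: rhs = 11, matching y values: none (0 points).
  x = 13: rhs = 12, matching y values: none (0 points).
  x = 14: rhs = 6, matching y values: none (0 points).
  x = 15: rhs = 16, matching y values: 4, 13 (2 points).
  x = 16: rhs = 14, matching y values: none (0 points).
Total affine count: 17.
Full point count |E(F_17)| = 17 + 1 = 18.
Hasse bound: |18 − (17+1)| = |0| = 0 ≤ 2√17 ≈ 8.2462 ✓.


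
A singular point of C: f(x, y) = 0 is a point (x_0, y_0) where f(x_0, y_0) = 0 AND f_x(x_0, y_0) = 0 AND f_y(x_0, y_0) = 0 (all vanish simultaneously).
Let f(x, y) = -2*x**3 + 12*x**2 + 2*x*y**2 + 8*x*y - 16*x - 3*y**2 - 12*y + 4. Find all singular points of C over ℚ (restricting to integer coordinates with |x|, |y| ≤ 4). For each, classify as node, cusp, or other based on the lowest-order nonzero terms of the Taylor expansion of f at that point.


Singular points: {(2, -2)}; classification: cusp.

Compute partial derivatives:
  f_x = -6*x**2 + 24*x + 2*y**2 + 8*y - 16.
  f_y = 4*x*y + 8*x - 6*y - 12.
Scan x_0 ∈ {−4, ..., 4}. For each x_0, f_y(x_0, y) is a polynomial in y; find its integer roots y ∈ {−4, ..., 4}, then test f_x and f at those candidates.
  x = -4: f_y(-4, y) = -22*y - 44; vanishes at y ∈ {-2}. (-4, -2): f_x = -216 ≠ 0.
  x = -3: f_y(-3, y) = -18*y - 36; vanishes at y ∈ {-2}. (-3, -2): f_x = -150 ≠ 0.
  x = -2: f_y(-2, y) = -14*y - 28; vanishes at y ∈ {-2}. (-2, -2): f_x = -96 ≠ 0.
  x = -1: f_y(-1, y) = -10*y - 20; vanishes at y ∈ {-2}. (-1, -2): f_x = -54 ≠ 0.
  x = 0: f_y(0, y) = -6*y - 12; vanishes at y ∈ {-2}. (0, -2): f_x = -24 ≠ 0.
  x = 1: f_y(1, y) = -2*y - 4; vanishes at y ∈ {-2}. (1, -2): f_x = -6 ≠ 0.
  x = 2: f_y(2, y) = 2*y + 4; vanishes at y ∈ {-2}. (2, -2): f_x = 0, f = 0 — SINGULAR.
  x = 3: f_y(3, y) = 6*y + 12; vanishes at y ∈ {-2}. (3, -2): f_x = -6 ≠ 0.
  x = 4: f_y(4, y) = 10*y + 20; vanishes at y ∈ {-2}. (4, -2): f_x = -24 ≠ 0.
Only singular point on the grid: (2, -2).
Classify: substitute x = 2 + u, y = -2 + v and expand: f = -2*u**3 + 2*u*v**2 + v**2.
No constant or linear terms (consistent with a singular point). Quadratic part: v**2. Cubic part: -2*u**3 + 2*u*v**2.
The quadratic part v**2 is a perfect square, so there is a single (double) tangent line v = 0, i.e. y = -2. Restricting the cubic part to that line (v = 0) leaves -2*u**3 ≠ 0, so f is not divisible by v and the branch is v² ≈ 2*u**3 to lowest order — this is a cusp.
Classification: cusp.


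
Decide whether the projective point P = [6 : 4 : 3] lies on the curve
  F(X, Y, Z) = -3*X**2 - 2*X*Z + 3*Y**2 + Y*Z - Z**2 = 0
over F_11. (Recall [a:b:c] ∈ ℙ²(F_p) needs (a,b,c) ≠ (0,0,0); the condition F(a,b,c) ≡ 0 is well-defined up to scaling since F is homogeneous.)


F(6,4,3) ≡ 6 (mod 11); P is NOT on the curve.

Evaluate F(6, 4, 3) term-by-term (mod 11).
  -3*X**2 ↦ -3·36·1·1 = -108
  -2*X*Z ↦ -2·6·1·3 = -36
  3*Y**2 ↦ 3·1·16·1 = 48
  Y*Z ↦ 1·1·4·3 = 12
  -Z**2 ↦ -1·1·1·9 = -9
Sum: F(6, 4, 3) = (-108) + (-36) + (48) + (12) + (-9) = -93.
Reducing mod 11: -93 ≡ 6 (mod 11).
Since F(a, b, c) ≡ 6 ≠ 0 (mod 11), P does NOT lie on the curve.


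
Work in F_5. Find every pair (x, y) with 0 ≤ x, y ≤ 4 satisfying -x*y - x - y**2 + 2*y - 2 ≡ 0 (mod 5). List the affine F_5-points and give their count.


Affine F_5-points: {(0, 3), (0, 4), (1, 2), (1, 4), (2, 1), (2, 4), (3, 0), (3, 4), (4, 4)}; count = 9.

For each of the 25 pairs (x, y) ∈ F_5², evaluate f(x, y) mod 5. Record the zeros.
  x = 0: [0↦3, 1↦4, 2↦3, 3↦0, 4↦0]  zeros at y ∈ {3, 4}
  x = 1: [0↦2, 1↦2, 2↦0, 3↦1, 4↦0]  zeros at y ∈ {2, 4}
  x = 2: [0↦1, 1↦0, 2↦2, 3↦2, 4↦0]  zeros at y ∈ {1, 4}
  x = 3: [0↦0, 1↦3, 2↦4, 3↦3, 4↦0]  zeros at y ∈ {0, 4}
  x = 4: [0↦4, 1↦1, 2↦1, 3↦4, 4↦0]  zeros at y ∈ {4}
Collecting zeros: affine points = {(0, 3), (0, 4), (1, 2), (1, 4), (2, 1), (2, 4), (3, 0), (3, 4), (4, 4)}.
Total count |C(F_5)_aff| = 9.


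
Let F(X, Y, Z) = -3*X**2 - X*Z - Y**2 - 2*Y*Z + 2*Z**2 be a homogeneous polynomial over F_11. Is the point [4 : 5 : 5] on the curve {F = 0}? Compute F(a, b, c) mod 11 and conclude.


F(4,5,5) ≡ 6 (mod 11); P is NOT on the curve.

Evaluate F(4, 5, 5) term-by-term (mod 11).
  -3*X**2 ↦ -3·16·1·1 = -48
  -X*Z ↦ -1·4·1·5 = -20
  -Y**2 ↦ -1·1·25·1 = -25
  -2*Y*Z ↦ -2·1·5·5 = -50
  2*Z**2 ↦ 2·1·1·25 = 50
Sum: F(4, 5, 5) = (-48) + (-20) + (-25) + (-50) + (50) = -93.
Reducing mod 11: -93 ≡ 6 (mod 11).
Since F(a, b, c) ≡ 6 ≠ 0 (mod 11), P does NOT lie on the curve.


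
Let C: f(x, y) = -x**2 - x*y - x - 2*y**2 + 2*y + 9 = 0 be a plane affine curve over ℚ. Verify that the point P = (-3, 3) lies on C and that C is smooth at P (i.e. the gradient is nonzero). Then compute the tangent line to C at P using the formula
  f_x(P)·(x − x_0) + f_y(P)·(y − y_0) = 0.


Tangent line at P: 2*x - 7*y + 27 = 0.

Step 1: f(-3, 3) = 0, so P lies on C.
Step 2: partial derivatives
  f_x(x, y) = -2*x - y - 1, f_y(x, y) = -x - 4*y + 2.
  f_x(P) = 2, f_y(P) = -7 (gradient nonzero, so P is smooth).
Step 3: tangent line at P: 2·(x − -3) + -7·(y − 3) = 0.
Expanding: 2*x - 7*y + 27 = 0.


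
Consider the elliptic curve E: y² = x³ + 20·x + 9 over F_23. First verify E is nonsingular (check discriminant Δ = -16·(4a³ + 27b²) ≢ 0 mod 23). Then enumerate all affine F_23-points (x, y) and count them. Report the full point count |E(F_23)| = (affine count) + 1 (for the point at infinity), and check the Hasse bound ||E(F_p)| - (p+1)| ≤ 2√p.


Affine points = {(0, 3), (0, 20), (3, 2), (3, 21), (5, 2), (5, 21), (6, 0), (7, 3), (7, 20), (10, 6), (10, 17), (15, 2), (15, 21), (16, 3), (16, 20), (17, 8), (17, 15), (19, 7), (19, 16)}; affine count = 19; |E(F_23)| = 20.

Discriminant check: Δ ∝ 4a³ + 27b² = 4·20³ + 27·9² = 4·8000 + 27·81 ≡ 9 (mod 23). Nonzero ⇒ E is nonsingular.
For each x ∈ F_23, compute rhs = x³ + 20·x + 9 mod 23, then count y ∈ F_23 with y² ≡ rhs.
  x = 0: rhs = 9, matching y values: 3, 20 (2 points).
  x = 1: rhs = 7, matching y values: none (0 points).
  x = 2: rhs = 11, matching y values: none (0 points).
  x = 3: rhs = 4, matching y values: 2, 21 (2 points).
  x = 4: rhs = 15, matching y values: none (0 points).
  x = 5: rhs = 4, matching y values: 2, 21 (2 points).
  x = 6: rhs = 0, matching y values: 0 (1 points).
  x = 7: rhs = 9, matching y values: 3, 20 (2 points).
  x = 8: rhs = 14, matching y values: none (0 points).
  x = 9: rhs = 21, matching y values: none (0 points).
  x = 10: rhs = 13, matching y values: 6, 17 (2 points).
  x = 11: rhs = 19, matching y values: none (0 points).
  x = 12: rhs = 22, matching y values: none (0 points).
  x = 13: rhs = 5, matching y values: none (0 points).
  x = 14: rhs = 20, matching y values: none (0 points).
  x = 15: rhs = 4, matching y values: 2, 21 (2 points).
  x = 16: rhs = 9, matching y values: 3, 20 (2 points).
  x = 17: rhs = 18, matching y values: 8, 15 (2 points).
  x = 18: rhs = 14, matching y values: none (0 points).
  x = 19: rhs = 3, matching y values: 7, 16 (2 points).
  x = 20: rhs = 14, matching y values: none (0 points).
  x = 21: rhs = 7, matching y values: none (0 points).
  x = 22: rhs = 11, matching y values: none (0 points).
Total affine count: 19.
Full point count |E(F_23)| = 19 + 1 = 20.
Hasse bound: |20 − (23+1)| = |-4| = 4 ≤ 2√23 ≈ 9.5917 ✓.


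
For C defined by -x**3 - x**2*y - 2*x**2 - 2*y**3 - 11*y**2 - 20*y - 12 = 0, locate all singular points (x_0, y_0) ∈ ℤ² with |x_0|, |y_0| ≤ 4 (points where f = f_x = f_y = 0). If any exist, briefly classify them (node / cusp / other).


Singular points: {(0, -2)}; classification: cusp.

Compute partial derivatives:
  f_x = -3*x**2 - 2*x*y - 4*x.
  f_y = -x**2 - 6*y**2 - 22*y - 20.
Scan x_0 ∈ {−4, ..., 4}. For each x_0, f_y(x_0, y) is a polynomial in y; find its integer roots y ∈ {−4, ..., 4}, then test f_x and f at those candidates.
  x = -4: f_y(-4, y) = -6*y**2 - 22*y - 36; no integer root y with |y| ≤ 4.
  x = -3: f_y(-3, y) = -6*y**2 - 22*y - 29; no integer root y with |y| ≤ 4.
  x = -2: f_y(-2, y) = -6*y**2 - 22*y - 24; no integer root y with |y| ≤ 4.
  x = -1: f_y(-1, y) = -6*y**2 - 22*y - 21; no integer root y with |y| ≤ 4.
  x = 0: f_y(0, y) = -6*y**2 - 22*y - 20; vanishes at y ∈ {-2}. (0, -2): f_x = 0, f = 0 — SINGULAR.
  x = 1: f_y(1, y) = -6*y**2 - 22*y - 21; no integer root y with |y| ≤ 4.
  x = 2: f_y(2, y) = -6*y**2 - 22*y - 24; no integer root y with |y| ≤ 4.
  x = 3: f_y(3, y) = -6*y**2 - 22*y - 29; no integer root y with |y| ≤ 4.
  x = 4: f_y(4, y) = -6*y**2 - 22*y - 36; no integer root y with |y| ≤ 4.
Only singular point on the grid: (0, -2).
Classify: substitute x = 0 + u, y = -2 + v and expand: f = -u**3 - u**2*v - 2*v**3 + v**2.
No constant or linear terms (consistent with a singular point). Quadratic part: v**2. Cubic part: -u**3 - u**2*v - 2*v**3.
The quadratic part v**2 is a perfect square, so there is a single (double) tangent line v = 0, i.e. y = -2. Restricting the cubic part to that line (v = 0) leaves -u**3 ≠ 0, so f is not divisible by v and the branch is v² ≈ u**3 to lowest order — this is a cusp.
Classification: cusp.


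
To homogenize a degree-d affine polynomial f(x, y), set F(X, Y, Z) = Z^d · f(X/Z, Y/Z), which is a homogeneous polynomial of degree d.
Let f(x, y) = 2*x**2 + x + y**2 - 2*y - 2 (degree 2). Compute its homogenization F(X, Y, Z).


F(X, Y, Z) = 2*X**2 + X*Z + Y**2 - 2*Y*Z - 2*Z**2

deg(f) = 2.
Substitute x = X/Z, y = Y/Z into f, then multiply by Z^2.
  monomial 2·x^2·y^0 ↦ 2·X^2·Y^0·Z^0.
  monomial 1·x^1·y^0 ↦ 1·X^1·Y^0·Z^1.
  monomial 1·x^0·y^2 ↦ 1·X^0·Y^2·Z^0.
  monomial -2·x^0·y^1 ↦ -2·X^0·Y^1·Z^1.
  monomial -2·x^0·y^0 ↦ -2·X^0·Y^0·Z^2.
Collecting: F(X, Y, Z) = 2*X**2 + X*Z + Y**2 - 2*Y*Z - 2*Z**2.


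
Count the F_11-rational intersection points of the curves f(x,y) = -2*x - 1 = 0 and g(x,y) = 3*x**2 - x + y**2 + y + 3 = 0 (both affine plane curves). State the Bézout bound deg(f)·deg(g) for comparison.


Common zeros: ∅; count = 0; Bézout bound = 2.

deg(f) = 1, deg(g) = 2, so Bézout bound = 2.
Scan x ∈ F_11. For each x, list the y ∈ F_11 with f(x, y) ≡ 0 and those with g(x, y) ≡ 0 (mod 11); the common zeros in that column are the intersection.
  x = 0: f ≡ 0 at y ∈ ∅; g ≡ 0 at y ∈ {5}; common: ∅.
  x = 1: f ≡ 0 at y ∈ ∅; g ≡ 0 at y ∈ {2, 8}; common: ∅.
  x = 2: f ≡ 0 at y ∈ ∅; g ≡ 0 at y ∈ {4, 6}; common: ∅.
  x = 3: f ≡ 0 at y ∈ ∅; g ≡ 0 at y ∈ {2, 8}; common: ∅.
  x = 4: f ≡ 0 at y ∈ ∅; g ≡ 0 at y ∈ {5}; common: ∅.
  x = 5: f ≡ 0 at y ∈ {0, 1, 2, 3, 4, 5, 6, 7, 8, 9, 10}; g ≡ 0 at y ∈ ∅; common: ∅.
  x = 6: f ≡ 0 at y ∈ ∅; g ≡ 0 at y ∈ ∅; common: ∅.
  x = 7: f ≡ 0 at y ∈ ∅; g ≡ 0 at y ∈ {0, 10}; common: ∅.
  x = 8: f ≡ 0 at y ∈ ∅; g ≡ 0 at y ∈ {0, 10}; common: ∅.
  x = 9: f ≡ 0 at y ∈ ∅; g ≡ 0 at y ∈ ∅; common: ∅.
  x = 10: f ≡ 0 at y ∈ ∅; g ≡ 0 at y ∈ ∅; common: ∅.
Collecting: common zeros = ∅, so the count is 0.
Comparison with the Bézout bound: 0 ≤ 2 = deg(f)·deg(g), as expected for curves with no common component (the affine F_11-count falls short of the bound because intersections may lie at infinity, over extension fields, or carry multiplicity).


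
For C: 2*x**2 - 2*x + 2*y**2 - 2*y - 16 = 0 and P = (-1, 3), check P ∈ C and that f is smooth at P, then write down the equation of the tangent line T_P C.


Tangent line at P: -6*x + 10*y - 36 = 0.

Step 1: f(-1, 3) = 0, so P lies on C.
Step 2: partial derivatives
  f_x(x, y) = 4*x - 2, f_y(x, y) = 4*y - 2.
  f_x(P) = -6, f_y(P) = 10 (gradient nonzero, so P is smooth).
Step 3: tangent line at P: -6·(x − -1) + 10·(y − 3) = 0.
Expanding: -6*x + 10*y - 36 = 0.


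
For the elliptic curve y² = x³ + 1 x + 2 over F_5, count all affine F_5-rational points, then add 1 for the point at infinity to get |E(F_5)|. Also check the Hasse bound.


Affine points = {(1, 2), (1, 3), (4, 0)}; affine count = 3; |E(F_5)| = 4.

Discriminant check: Δ ∝ 4a³ + 27b² = 4·1³ + 27·2² = 4·1 + 27·4 ≡ 2 (mod 5). Nonzero ⇒ E is nonsingular.
For each x ∈ F_5, compute rhs = x³ + 1·x + 2 mod 5, then count y ∈ F_5 with y² ≡ rhs.
  x = 0: rhs = 2, matching y values: none (0 points).
  x = 1: rhs = 4, matching y values: 2, 3 (2 points).
  x = 2: rhs = 2, matching y values: none (0 points).
  x = 3: rhs = 2, matching y values: none (0 points).
  x = 4: rhs = 0, matching y values: 0 (1 points).
Total affine count: 3.
Full point count |E(F_5)| = 3 + 1 = 4.
Hasse bound: |4 − (5+1)| = |-2| = 2 ≤ 2√5 ≈ 4.4721 ✓.


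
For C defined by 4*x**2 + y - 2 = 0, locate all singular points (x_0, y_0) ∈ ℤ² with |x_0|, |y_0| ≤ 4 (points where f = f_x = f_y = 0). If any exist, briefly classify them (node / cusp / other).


No singular points in the scanned grid; C is smooth there.

Compute partial derivatives:
  f_x = 8*x.
  f_y = 1.
f_y = 1 is a nonzero constant, so f_y never vanishes: no point (x, y) can satisfy f = f_x = f_y = 0. In particular no (x, y) ∈ {−4, ..., 4}² is singular; the curve is smooth.


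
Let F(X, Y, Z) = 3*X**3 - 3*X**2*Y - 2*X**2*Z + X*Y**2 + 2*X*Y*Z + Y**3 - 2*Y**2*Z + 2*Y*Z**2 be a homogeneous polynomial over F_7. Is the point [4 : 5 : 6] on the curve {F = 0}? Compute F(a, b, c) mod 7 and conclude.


F(4,5,6) ≡ 5 (mod 7); P is NOT on the curve.

Evaluate F(4, 5, 6) term-by-term (mod 7).
  3*X**3 ↦ 3·64·1·1 = 192
  -3*X**2*Y ↦ -3·16·5·1 = -240
  -2*X**2*Z ↦ -2·16·1·6 = -192
  X*Y**2 ↦ 1·4·25·1 = 100
  2*X*Y*Z ↦ 2·4·5·6 = 240
  Y**3 ↦ 1·1·125·1 = 125
  -2*Y**2*Z ↦ -2·1·25·6 = -300
  2*Y*Z**2 ↦ 2·1·5·36 = 360
Sum: F(4, 5, 6) = (192) + (-240) + (-192) + (100) + (240) + (125) + (-300) + (360) = 285.
Reducing mod 7: 285 ≡ 5 (mod 7).
Since F(a, b, c) ≡ 5 ≠ 0 (mod 7), P does NOT lie on the curve.


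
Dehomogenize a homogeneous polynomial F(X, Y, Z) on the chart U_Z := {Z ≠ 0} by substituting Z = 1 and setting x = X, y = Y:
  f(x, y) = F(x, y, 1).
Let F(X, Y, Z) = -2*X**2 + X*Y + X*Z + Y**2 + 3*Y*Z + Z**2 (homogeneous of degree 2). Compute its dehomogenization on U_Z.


f(x, y) = -2*x**2 + x*y + x + y**2 + 3*y + 1

On U_Z we set Z = 1. Each monomial c·X^i·Y^j·Z^k in F becomes c·x^i·y^j·1^k = c·x^i·y^j.
Substituting Z = 1: F(X, Y, 1) = -2*x**2 + x*y + x + y**2 + 3*y + 1.
Note: deg(f) ≤ deg(F) = 2; strict inequality happens when F is divisible by Z (lost terms).


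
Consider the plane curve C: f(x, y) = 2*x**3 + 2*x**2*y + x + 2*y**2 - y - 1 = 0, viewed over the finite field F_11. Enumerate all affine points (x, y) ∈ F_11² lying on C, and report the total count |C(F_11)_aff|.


Affine F_11-points: {(0, 1), (0, 5), (2, 4), (2, 9), (4, 3), (4, 9), (6, 6), (6, 8), (7, 3), (7, 9), (8, 3), (8, 5), (9, 5), (9, 8), (10, 8)}; count = 15.

For each of the 121 pairs (x, y) ∈ F_11², evaluate f(x, y) mod 11. Record the zeros.
  x = 0: [0↦10, 1↦0, 2↦5, 3↦3, 4↦5, 5↦0, 6↦10, 7↦2, 8↦9, 9↦9, 10↦2]  zeros at y ∈ {1, 5}
  x = 1: [0↦2, 1↦5, 2↦1, 3↦1, 4↦5, 5↦2, 6↦3, 7↦8, 8↦6, 9↦8, 10↦3]  zeros at y ∈ ∅
  x = 2: [0↦6, 1↦4, 2↦6, 3↦1, 4↦0, 5↦3, 6↦10, 7↦10, 8↦3, 9↦0, 10↦1]  zeros at y ∈ {4, 9}
  x = 3: [0↦1, 1↦9, 2↦10, 3↦4, 4↦2, 5↦4, 6↦10, 7↦9, 8↦1, 9↦8, 10↦8]  zeros at y ∈ ∅
  x = 4: [0↦10, 1↦10, 2↦3, 3↦0, 4↦1, 5↦6, 6↦4, 7↦6, 8↦1, 9↦0, 10↦3]  zeros at y ∈ {3, 9}
  x = 5: [0↦1, 1↦8, 2↦8, 3↦1, 4↦9, 5↦10, 6↦4, 7↦2, 8↦4, 9↦10, 10↦9]  zeros at y ∈ ∅
  x = 6: [0↦8, 1↦4, 2↦4, 3↦8, 4↦5, 5↦6, 6↦0, 7↦9, 8↦0, 9↦6, 10↦5]  zeros at y ∈ {6, 8}
  x = 7: [0↦10, 1↦10, 2↦3, 3↦0, 4↦1, 5↦6, 6↦4, 7↦6, 8↦1, 9↦0, 10↦3]  zeros at y ∈ {3, 9}
  x = 8: [0↦8, 1↦5, 2↦6, 3↦0, 4↦9, 5↦0, 6↦6, 7↦5, 8↦8, 9↦4, 10↦4]  zeros at y ∈ {3, 5}
  x = 9: [0↦3, 1↦1, 2↦3, 3↦9, 4↦8, 5↦0, 6↦7, 7↦7, 8↦0, 9↦8, 10↦9]  zeros at y ∈ {5, 8}
  x = 10: [0↦7, 1↦10, 2↦6, 3↦6, 4↦10, 5↦7, 6↦8, 7↦2, 8↦0, 9↦2, 10↦8]  zeros at y ∈ {8}
Collecting zeros: affine points = {(0, 1), (0, 5), (2, 4), (2, 9), (4, 3), (4, 9), (6, 6), (6, 8), (7, 3), (7, 9), (8, 3), (8, 5), (9, 5), (9, 8), (10, 8)}.
Total count |C(F_11)_aff| = 15.


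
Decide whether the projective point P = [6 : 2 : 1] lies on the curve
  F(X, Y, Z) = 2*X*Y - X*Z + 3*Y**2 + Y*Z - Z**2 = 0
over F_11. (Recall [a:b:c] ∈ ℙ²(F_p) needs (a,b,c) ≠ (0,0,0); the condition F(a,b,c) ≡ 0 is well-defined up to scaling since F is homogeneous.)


F(6,2,1) ≡ 9 (mod 11); P is NOT on the curve.

Evaluate F(6, 2, 1) term-by-term (mod 11).
  2*X*Y ↦ 2·6·2·1 = 24
  -X*Z ↦ -1·6·1·1 = -6
  3*Y**2 ↦ 3·1·4·1 = 12
  Y*Z ↦ 1·1·2·1 = 2
  -Z**2 ↦ -1·1·1·1 = -1
Sum: F(6, 2, 1) = (24) + (-6) + (12) + (2) + (-1) = 31.
Reducing mod 11: 31 ≡ 9 (mod 11).
Since F(a, b, c) ≡ 9 ≠ 0 (mod 11), P does NOT lie on the curve.


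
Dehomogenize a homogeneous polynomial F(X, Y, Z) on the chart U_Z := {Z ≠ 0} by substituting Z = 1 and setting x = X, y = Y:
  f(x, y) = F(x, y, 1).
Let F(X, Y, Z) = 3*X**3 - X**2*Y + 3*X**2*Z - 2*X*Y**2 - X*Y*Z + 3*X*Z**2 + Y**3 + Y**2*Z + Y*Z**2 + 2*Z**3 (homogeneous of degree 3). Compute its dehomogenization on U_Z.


f(x, y) = 3*x**3 - x**2*y + 3*x**2 - 2*x*y**2 - x*y + 3*x + y**3 + y**2 + y + 2

On U_Z we set Z = 1. Each monomial c·X^i·Y^j·Z^k in F becomes c·x^i·y^j·1^k = c·x^i·y^j.
Substituting Z = 1: F(X, Y, 1) = 3*x**3 - x**2*y + 3*x**2 - 2*x*y**2 - x*y + 3*x + y**3 + y**2 + y + 2.
Note: deg(f) ≤ deg(F) = 3; strict inequality happens when F is divisible by Z (lost terms).


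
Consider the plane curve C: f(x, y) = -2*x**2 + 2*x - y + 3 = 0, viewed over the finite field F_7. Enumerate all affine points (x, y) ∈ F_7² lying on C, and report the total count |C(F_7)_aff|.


Affine F_7-points: {(0, 3), (1, 3), (2, 6), (3, 5), (4, 0), (5, 5), (6, 6)}; count = 7.

For each of the 49 pairs (x, y) ∈ F_7², evaluate f(x, y) mod 7. Record the zeros.
  x = 0: [0↦3, 1↦2, 2↦1, 3↦0, 4↦6, 5↦5, 6↦4]  zeros at y ∈ {3}
  x = 1: [0↦3, 1↦2, 2↦1, 3↦0, 4↦6, 5↦5, 6↦4]  zeros at y ∈ {3}
  x = 2: [0↦6, 1↦5, 2↦4, 3↦3, 4↦2, 5↦1, 6↦0]  zeros at y ∈ {6}
  x = 3: [0↦5, 1↦4, 2↦3, 3↦2, 4↦1, 5↦0, 6↦6]  zeros at y ∈ {5}
  x = 4: [0↦0, 1↦6, 2↦5, 3↦4, 4↦3, 5↦2, 6↦1]  zeros at y ∈ {0}
  x = 5: [0↦5, 1↦4, 2↦3, 3↦2, 4↦1, 5↦0, 6↦6]  zeros at y ∈ {5}
  x = 6: [0↦6, 1↦5, 2↦4, 3↦3, 4↦2, 5↦1, 6↦0]  zeros at y ∈ {6}
Collecting zeros: affine points = {(0, 3), (1, 3), (2, 6), (3, 5), (4, 0), (5, 5), (6, 6)}.
Total count |C(F_7)_aff| = 7.


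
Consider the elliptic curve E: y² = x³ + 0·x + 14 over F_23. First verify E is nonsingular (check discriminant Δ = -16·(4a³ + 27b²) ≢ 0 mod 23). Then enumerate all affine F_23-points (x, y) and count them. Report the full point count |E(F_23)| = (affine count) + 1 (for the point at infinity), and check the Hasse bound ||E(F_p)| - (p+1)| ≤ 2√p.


Affine points = {(3, 8), (3, 15), (4, 3), (4, 20), (5, 1), (5, 22), (6, 0), (7, 9), (7, 14), (10, 5), (10, 18), (13, 7), (13, 16), (15, 10), (15, 13), (16, 4), (16, 19), (18, 2), (18, 21), (21, 11), (21, 12), (22, 6), (22, 17)}; affine count = 23; |E(F_23)| = 24.

Discriminant check: Δ ∝ 4a³ + 27b² = 4·0³ + 27·14² = 4·0 + 27·196 ≡ 2 (mod 23). Nonzero ⇒ E is nonsingular.
For each x ∈ F_23, compute rhs = x³ + 0·x + 14 mod 23, then count y ∈ F_23 with y² ≡ rhs.
  x = 0: rhs = 14, matching y values: none (0 points).
  x = 1: rhs = 15, matching y values: none (0 points).
  x = 2: rhs = 22, matching y values: none (0 points).
  x = 3: rhs = 18, matching y values: 8, 15 (2 points).
  x = 4: rhs = 9, matching y values: 3, 20 (2 points).
  x = 5: rhs = 1, matching y values: 1, 22 (2 points).
  x = 6: rhs = 0, matching y values: 0 (1 points).
  x = 7: rhs = 12, matching y values: 9, 14 (2 points).
  x = 8: rhs = 20, matching y values: none (0 points).
  x = 9: rhs = 7, matching y values: none (0 points).
  x = 10: rhs = 2, matching y values: 5, 18 (2 points).
  x = 11: rhs = 11, matching y values: none (0 points).
  x = 12: rhs = 17, matching y values: none (0 points).
  x = 13: rhs = 3, matching y values: 7, 16 (2 points).
  x = 14: rhs = 21, matching y values: none (0 points).
  x = 15: rhs = 8, matching y values: 10, 13 (2 points).
  x = 16: rhs = 16, matching y values: 4, 19 (2 points).
  x = 17: rhs = 5, matching y values: none (0 points).
  x = 18: rhs = 4, matching y values: 2, 21 (2 points).
  x = 19: rhs = 19, matching y values: none (0 points).
  x = 20: rhs = 10, matching y values: none (0 points).
  x = 21: rhs = 6, matching y values: 11, 12 (2 points).
  x = 22: rhs = 13, matching y values: 6, 17 (2 points).
Total affine count: 23.
Full point count |E(F_23)| = 23 + 1 = 24.
Hasse bound: |24 − (23+1)| = |0| = 0 ≤ 2√23 ≈ 9.5917 ✓.
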